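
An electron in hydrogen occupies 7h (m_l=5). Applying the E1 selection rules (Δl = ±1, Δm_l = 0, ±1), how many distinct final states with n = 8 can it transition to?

E1 requires Δl = ±1, so l_f ∈ {4, 6}; with 0 ≤ l_f ≤ n_f−1 = 7, the allowed l_f values are {4, 6}.
For l_f = 4: m_f ∈ {m_i−1, m_i, m_i+1} ∩ [−4, 4] = {4} → 1 state.
For l_f = 6: m_f ∈ {m_i−1, m_i, m_i+1} ∩ [−6, 6] = {4, 5, 6} → 3 states.
Total: 4.

4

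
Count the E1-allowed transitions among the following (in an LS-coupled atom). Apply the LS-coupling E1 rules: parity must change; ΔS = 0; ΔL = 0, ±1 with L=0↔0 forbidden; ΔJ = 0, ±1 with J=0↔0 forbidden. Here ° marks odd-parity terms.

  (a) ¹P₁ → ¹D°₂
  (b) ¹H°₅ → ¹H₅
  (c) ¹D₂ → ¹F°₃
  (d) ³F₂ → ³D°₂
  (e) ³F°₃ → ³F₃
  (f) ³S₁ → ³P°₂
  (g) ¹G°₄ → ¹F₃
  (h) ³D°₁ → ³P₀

8

(a) allowed
(b) allowed
(c) allowed
(d) allowed
(e) allowed
(f) allowed
(g) allowed
(h) allowed
Total allowed: 8 of 8.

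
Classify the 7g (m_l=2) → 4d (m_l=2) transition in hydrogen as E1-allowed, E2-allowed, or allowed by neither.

E2

Δl = 2 − 4 = -2; l_i + l_f = 6.
Δm_l = +0.
E1 (Δl = ±1, |Δm_l| ≤ 1): not satisfied.
E2 (Δl = 0,±2, l_i+l_f ≥ 2, |Δm_l| ≤ 2): satisfied.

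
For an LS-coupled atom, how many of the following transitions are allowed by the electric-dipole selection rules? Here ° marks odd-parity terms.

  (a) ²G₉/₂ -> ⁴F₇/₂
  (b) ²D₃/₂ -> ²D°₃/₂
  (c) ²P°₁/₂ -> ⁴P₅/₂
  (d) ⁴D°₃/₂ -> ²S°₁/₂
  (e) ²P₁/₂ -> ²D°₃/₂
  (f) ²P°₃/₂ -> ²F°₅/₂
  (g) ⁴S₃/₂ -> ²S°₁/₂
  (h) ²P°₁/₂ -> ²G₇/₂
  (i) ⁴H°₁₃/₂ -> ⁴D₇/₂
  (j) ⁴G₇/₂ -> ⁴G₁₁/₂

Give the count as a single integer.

(a) forbidden (parity, ΔS fail)
(b) allowed
(c) forbidden (ΔS, ΔJ fail)
(d) forbidden (parity, ΔS, ΔL fail)
(e) allowed
(f) forbidden (parity, ΔL fail)
(g) forbidden (ΔS, ΔL fail)
(h) forbidden (ΔL, ΔJ fail)
(i) forbidden (ΔL, ΔJ fail)
(j) forbidden (parity, ΔJ fail)
Total allowed: 2 of 10.

2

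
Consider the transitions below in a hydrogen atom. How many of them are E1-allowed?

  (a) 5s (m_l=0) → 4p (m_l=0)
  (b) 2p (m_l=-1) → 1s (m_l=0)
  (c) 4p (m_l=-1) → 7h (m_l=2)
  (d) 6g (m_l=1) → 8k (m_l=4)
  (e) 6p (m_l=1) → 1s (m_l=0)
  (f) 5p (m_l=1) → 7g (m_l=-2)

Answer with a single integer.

(a) allowed
(b) allowed
(c) forbidden — Δl = +4 (E1 requires Δl = ±1); Δm_l = +3 (E1 requires Δm_l = 0, ±1)
(d) forbidden — Δl = +3 (E1 requires Δl = ±1); Δm_l = +3 (E1 requires Δm_l = 0, ±1)
(e) allowed
(f) forbidden — Δl = +3 (E1 requires Δl = ±1); Δm_l = -3 (E1 requires Δm_l = 0, ±1)
Total allowed: 3 of 6.

3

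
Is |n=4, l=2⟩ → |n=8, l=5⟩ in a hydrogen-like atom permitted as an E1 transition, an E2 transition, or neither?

neither

Δl = 5 − 2 = +3; l_i + l_f = 7.
E1 (Δl = ±1): not satisfied.
E2 (Δl = 0,±2, l_i+l_f ≥ 2): not satisfied.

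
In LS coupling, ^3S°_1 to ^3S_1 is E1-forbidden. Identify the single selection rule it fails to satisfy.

Reading off the term symbols: S 1→1, L 0→0, J 1→1, parity odd→even.
Parity must change: odd → even — satisfied.
ΔJ = 0, ±1 (not J=0↔0): J: 1 → 1, ΔJ = +0 — satisfied.
ΔS = 0: S: 1 → 1 — satisfied.
ΔL = 0, ±1 (not L=0↔0): L: 0 → 0, ΔL = +0 — violated.

the L=0 ↔ L=0 exclusion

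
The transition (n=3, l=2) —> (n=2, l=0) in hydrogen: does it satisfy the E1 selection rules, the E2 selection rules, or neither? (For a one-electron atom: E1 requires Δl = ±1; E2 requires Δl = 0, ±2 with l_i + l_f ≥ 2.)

E2

Δl = 0 − 2 = -2; l_i + l_f = 2.
E1 (Δl = ±1): not satisfied.
E2 (Δl = 0,±2, l_i+l_f ≥ 2): satisfied.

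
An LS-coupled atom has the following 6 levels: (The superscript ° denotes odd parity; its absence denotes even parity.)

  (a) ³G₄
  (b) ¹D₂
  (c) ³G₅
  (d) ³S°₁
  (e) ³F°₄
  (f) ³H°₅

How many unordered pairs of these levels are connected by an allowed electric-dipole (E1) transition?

(a)–(b): forbidden (parity, ΔS, ΔL, ΔJ).
(a)–(c): forbidden (parity).
(a)–(d): forbidden (ΔL, ΔJ).
(a)–(e): allowed.
(a)–(f): allowed.
(b)–(c): forbidden (parity, ΔS, ΔL, ΔJ).
(b)–(d): forbidden (ΔS, ΔL).
(b)–(e): forbidden (ΔS, ΔJ).
(b)–(f): forbidden (ΔS, ΔL, ΔJ).
(c)–(d): forbidden (ΔL, ΔJ).
(c)–(e): allowed.
(c)–(f): allowed.
(d)–(e): forbidden (parity, ΔL, ΔJ).
(d)–(f): forbidden (parity, ΔL, ΔJ).
(e)–(f): forbidden (parity, ΔL).
Allowed pairs: 4 of 15.

4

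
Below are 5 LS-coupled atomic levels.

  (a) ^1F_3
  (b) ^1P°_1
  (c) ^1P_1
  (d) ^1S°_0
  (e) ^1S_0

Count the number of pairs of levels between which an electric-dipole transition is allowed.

3

(a)–(b): forbidden (ΔL, ΔJ).
(a)–(c): forbidden (parity, ΔL, ΔJ).
(a)–(d): forbidden (ΔL, ΔJ).
(a)–(e): forbidden (parity, ΔL, ΔJ).
(b)–(c): allowed.
(b)–(d): forbidden (parity).
(b)–(e): allowed.
(c)–(d): allowed.
(c)–(e): forbidden (parity).
(d)–(e): forbidden (ΔL, ΔJ).
Allowed pairs: 3 of 10.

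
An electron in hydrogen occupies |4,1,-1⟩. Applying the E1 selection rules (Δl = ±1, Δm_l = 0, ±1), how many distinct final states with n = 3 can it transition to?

E1 requires Δl = ±1, so l_f ∈ {0, 2}; with 0 ≤ l_f ≤ n_f−1 = 2, the allowed l_f values are {0, 2}.
For l_f = 0: m_f ∈ {m_i−1, m_i, m_i+1} ∩ [−0, 0] = {0} → 1 state.
For l_f = 2: m_f ∈ {m_i−1, m_i, m_i+1} ∩ [−2, 2] = {-2, -1, 0} → 3 states.
Total: 4.

4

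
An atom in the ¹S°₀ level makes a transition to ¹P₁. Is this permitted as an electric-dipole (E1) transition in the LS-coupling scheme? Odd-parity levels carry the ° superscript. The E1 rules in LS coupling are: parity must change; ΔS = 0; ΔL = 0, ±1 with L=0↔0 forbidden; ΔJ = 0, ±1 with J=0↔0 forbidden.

Parity must change: odd → even — passes.
ΔS = 0: S: 0 → 0 — passes.
ΔL = 0, ±1 (not L=0↔0): L: 0 → 1, ΔL = +1 — passes.
ΔJ = 0, ±1 (not J=0↔0): J: 0 → 1, ΔJ = +1 — passes.
All four E1 rules are satisfied.

allowed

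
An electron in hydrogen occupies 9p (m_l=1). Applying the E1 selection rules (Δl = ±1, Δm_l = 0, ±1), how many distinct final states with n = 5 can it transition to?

4

E1 requires Δl = ±1, so l_f ∈ {0, 2}; with 0 ≤ l_f ≤ n_f−1 = 4, the allowed l_f values are {0, 2}.
For l_f = 0: m_f ∈ {m_i−1, m_i, m_i+1} ∩ [−0, 0] = {0} → 1 state.
For l_f = 2: m_f ∈ {m_i−1, m_i, m_i+1} ∩ [−2, 2] = {0, 1, 2} → 3 states.
Total: 4.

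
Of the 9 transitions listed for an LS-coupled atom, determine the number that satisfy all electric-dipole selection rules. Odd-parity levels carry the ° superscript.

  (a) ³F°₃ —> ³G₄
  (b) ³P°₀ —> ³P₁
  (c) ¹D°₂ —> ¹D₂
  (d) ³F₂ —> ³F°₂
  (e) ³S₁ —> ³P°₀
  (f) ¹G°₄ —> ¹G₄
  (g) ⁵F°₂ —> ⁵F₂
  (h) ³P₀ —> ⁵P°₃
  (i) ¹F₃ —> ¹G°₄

8

(a) allowed
(b) allowed
(c) allowed
(d) allowed
(e) allowed
(f) allowed
(g) allowed
(h) forbidden (ΔS, ΔJ fail)
(i) allowed
Total allowed: 8 of 9.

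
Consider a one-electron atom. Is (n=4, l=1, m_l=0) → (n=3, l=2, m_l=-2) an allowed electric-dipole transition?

forbidden

l: 1 → 2 (Δl = +1). Δl = ±1 ok.
m_l: 0 → -2 (Δm_l = -2). |Δm_l| ≤ 1 fails.
The transition is electric-dipole forbidden.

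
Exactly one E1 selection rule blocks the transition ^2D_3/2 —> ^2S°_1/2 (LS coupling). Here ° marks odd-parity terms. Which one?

Reading off the term symbols: S 1/2→1/2, L 2→0, J 3/2→1/2, parity even→odd.
ΔS = 0: S: 1/2 → 1/2 — ✓.
Parity must change: even → odd — ✓.
ΔJ = 0, ±1 (not J=0↔0): J: 3/2 → 1/2, ΔJ = -1 — ✓.
ΔL = 0, ±1 (not L=0↔0): L: 2 → 0, ΔL = -2 — ✗.

the ΔL = 0, ±1 rule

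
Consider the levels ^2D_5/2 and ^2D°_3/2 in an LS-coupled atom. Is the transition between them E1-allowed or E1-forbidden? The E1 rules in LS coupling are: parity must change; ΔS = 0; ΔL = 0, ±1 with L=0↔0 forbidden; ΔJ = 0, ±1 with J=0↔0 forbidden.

allowed

Initial level: S=1/2, L=2, J=5/2, parity even. Final level: S=1/2, L=2, J=3/2, parity odd.
Parity must change: even → odd — satisfied.
ΔS = 0: S: 1/2 → 1/2 — satisfied.
ΔL = 0, ±1 (not L=0↔0): L: 2 → 2, ΔL = +0 — satisfied.
ΔJ = 0, ±1 (not J=0↔0): J: 5/2 → 3/2, ΔJ = -1 — satisfied.
All four E1 rules are satisfied.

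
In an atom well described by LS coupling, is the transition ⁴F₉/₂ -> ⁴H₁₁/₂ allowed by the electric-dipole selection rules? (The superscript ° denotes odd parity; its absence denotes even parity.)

Initial level: S=3/2, L=3, J=9/2, parity even. Final level: S=3/2, L=5, J=11/2, parity even.
Parity must change: even → even — ✗.
ΔS = 0: S: 3/2 → 3/2 — ✓.
ΔL = 0, ±1 (not L=0↔0): L: 3 → 5, ΔL = +2 — ✗.
ΔJ = 0, ±1 (not J=0↔0): J: 9/2 → 11/2, ΔJ = +1 — ✓.
Rule(s) violated: parity, ΔL.

forbidden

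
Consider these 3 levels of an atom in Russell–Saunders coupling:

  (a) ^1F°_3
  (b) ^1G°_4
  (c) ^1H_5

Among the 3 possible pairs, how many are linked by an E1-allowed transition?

1

(a)–(b): forbidden (parity).
(a)–(c): forbidden (ΔL, ΔJ).
(b)–(c): allowed.
Allowed pairs: 1 of 3.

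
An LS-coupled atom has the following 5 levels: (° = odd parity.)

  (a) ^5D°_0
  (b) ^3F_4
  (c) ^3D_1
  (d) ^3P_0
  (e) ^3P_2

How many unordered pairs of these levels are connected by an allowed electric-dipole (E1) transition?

0

(a)–(b): forbidden (ΔS, ΔJ).
(a)–(c): forbidden (ΔS).
(a)–(d): forbidden (ΔS, ΔJ).
(a)–(e): forbidden (ΔS, ΔJ).
(b)–(c): forbidden (parity, ΔJ).
(b)–(d): forbidden (parity, ΔL, ΔJ).
(b)–(e): forbidden (parity, ΔL, ΔJ).
(c)–(d): forbidden (parity).
(c)–(e): forbidden (parity).
(d)–(e): forbidden (parity, ΔJ).
Allowed pairs: 0 of 10.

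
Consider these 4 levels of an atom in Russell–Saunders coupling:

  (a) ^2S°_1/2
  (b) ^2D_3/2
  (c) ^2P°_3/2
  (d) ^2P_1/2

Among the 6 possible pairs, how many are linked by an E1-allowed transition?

3

(a)–(b): forbidden (ΔL).
(a)–(c): forbidden (parity).
(a)–(d): allowed.
(b)–(c): allowed.
(b)–(d): forbidden (parity).
(c)–(d): allowed.
Allowed pairs: 3 of 6.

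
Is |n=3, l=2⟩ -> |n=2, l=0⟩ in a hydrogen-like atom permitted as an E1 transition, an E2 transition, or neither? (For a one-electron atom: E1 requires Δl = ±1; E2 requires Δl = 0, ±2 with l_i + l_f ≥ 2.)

Δl = 0 − 2 = -2; l_i + l_f = 2.
E1 (Δl = ±1): not satisfied.
E2 (Δl = 0,±2, l_i+l_f ≥ 2): satisfied.

E2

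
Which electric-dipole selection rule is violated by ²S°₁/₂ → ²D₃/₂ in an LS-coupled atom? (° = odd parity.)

the ΔL = 0, ±1 rule

Initial level: S=1/2, L=0, J=1/2, parity odd. Final level: S=1/2, L=2, J=3/2, parity even.
Parity must change: odd → even — satisfied.
ΔS = 0: S: 1/2 → 1/2 — satisfied.
ΔL = 0, ±1 (not L=0↔0): L: 0 → 2, ΔL = +2 — violated.
ΔJ = 0, ±1 (not J=0↔0): J: 1/2 → 3/2, ΔJ = +1 — satisfied.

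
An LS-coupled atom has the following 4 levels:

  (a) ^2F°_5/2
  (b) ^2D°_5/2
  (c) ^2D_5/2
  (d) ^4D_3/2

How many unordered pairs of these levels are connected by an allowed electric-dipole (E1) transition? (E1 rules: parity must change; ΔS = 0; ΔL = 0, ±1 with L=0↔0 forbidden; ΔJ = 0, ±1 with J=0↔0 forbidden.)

(a)–(b): forbidden (parity).
(a)–(c): allowed.
(a)–(d): forbidden (ΔS).
(b)–(c): allowed.
(b)–(d): forbidden (ΔS).
(c)–(d): forbidden (parity, ΔS).
Allowed pairs: 2 of 6.

2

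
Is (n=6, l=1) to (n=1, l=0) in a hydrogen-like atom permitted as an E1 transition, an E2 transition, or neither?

Δl = 0 − 1 = -1; l_i + l_f = 1.
E1 (Δl = ±1): satisfied.
E2 (Δl = 0,±2, l_i+l_f ≥ 2): not satisfied.

E1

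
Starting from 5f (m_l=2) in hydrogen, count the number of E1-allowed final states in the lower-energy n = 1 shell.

E1 requires l_f ∈ {2, 4}, but neither lies in [0, 0], so no final state is reachable.
Total: 0.

0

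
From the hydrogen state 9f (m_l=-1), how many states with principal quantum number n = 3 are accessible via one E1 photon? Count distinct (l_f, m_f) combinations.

3

E1 requires Δl = ±1, so l_f ∈ {2, 4}; with 0 ≤ l_f ≤ n_f−1 = 2, the allowed l_f values are {2}.
For l_f = 2: m_f ∈ {m_i−1, m_i, m_i+1} ∩ [−2, 2] = {-2, -1, 0} → 3 states.
Total: 3.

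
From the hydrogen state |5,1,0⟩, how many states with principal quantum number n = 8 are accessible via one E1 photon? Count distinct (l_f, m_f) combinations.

E1 requires Δl = ±1, so l_f ∈ {0, 2}; with 0 ≤ l_f ≤ n_f−1 = 7, the allowed l_f values are {0, 2}.
For l_f = 0: m_f ∈ {m_i−1, m_i, m_i+1} ∩ [−0, 0] = {0} → 1 state.
For l_f = 2: m_f ∈ {m_i−1, m_i, m_i+1} ∩ [−2, 2] = {-1, 0, 1} → 3 states.
Total: 4.

4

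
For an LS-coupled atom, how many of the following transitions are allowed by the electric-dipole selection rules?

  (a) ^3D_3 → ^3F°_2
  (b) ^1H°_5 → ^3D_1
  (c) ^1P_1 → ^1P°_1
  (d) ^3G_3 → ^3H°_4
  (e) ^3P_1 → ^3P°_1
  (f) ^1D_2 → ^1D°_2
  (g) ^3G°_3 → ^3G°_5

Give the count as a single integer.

5

(a) allowed
(b) forbidden (ΔS, ΔL, ΔJ fail)
(c) allowed
(d) allowed
(e) allowed
(f) allowed
(g) forbidden (parity, ΔJ fail)
Total allowed: 5 of 7.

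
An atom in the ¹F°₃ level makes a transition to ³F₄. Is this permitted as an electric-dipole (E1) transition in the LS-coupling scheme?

Initial level: S=0, L=3, J=3, parity odd. Final level: S=1, L=3, J=4, parity even.
ΔL = 0, ±1 (not L=0↔0): L: 3 → 3, ΔL = +0 — ok.
ΔS = 0: S: 0 → 1 — fails.
ΔJ = 0, ±1 (not J=0↔0): J: 3 → 4, ΔJ = +1 — ok.
Parity must change: odd → even — ok.
Rule(s) violated: ΔS.

forbidden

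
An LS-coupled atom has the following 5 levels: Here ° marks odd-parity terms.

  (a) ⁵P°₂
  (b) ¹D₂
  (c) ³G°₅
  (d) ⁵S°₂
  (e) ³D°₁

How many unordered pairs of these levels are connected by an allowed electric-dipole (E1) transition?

0

(a)–(b): forbidden (ΔS).
(a)–(c): forbidden (parity, ΔS, ΔL, ΔJ).
(a)–(d): forbidden (parity).
(a)–(e): forbidden (parity, ΔS).
(b)–(c): forbidden (ΔS, ΔL, ΔJ).
(b)–(d): forbidden (ΔS, ΔL).
(b)–(e): forbidden (ΔS).
(c)–(d): forbidden (parity, ΔS, ΔL, ΔJ).
(c)–(e): forbidden (parity, ΔL, ΔJ).
(d)–(e): forbidden (parity, ΔS, ΔL).
Allowed pairs: 0 of 10.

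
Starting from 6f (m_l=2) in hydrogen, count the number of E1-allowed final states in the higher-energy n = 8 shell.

5

E1 requires Δl = ±1, so l_f ∈ {2, 4}; with 0 ≤ l_f ≤ n_f−1 = 7, the allowed l_f values are {2, 4}.
For l_f = 2: m_f ∈ {m_i−1, m_i, m_i+1} ∩ [−2, 2] = {1, 2} → 2 states.
For l_f = 4: m_f ∈ {m_i−1, m_i, m_i+1} ∩ [−4, 4] = {1, 2, 3} → 3 states.
Total: 5.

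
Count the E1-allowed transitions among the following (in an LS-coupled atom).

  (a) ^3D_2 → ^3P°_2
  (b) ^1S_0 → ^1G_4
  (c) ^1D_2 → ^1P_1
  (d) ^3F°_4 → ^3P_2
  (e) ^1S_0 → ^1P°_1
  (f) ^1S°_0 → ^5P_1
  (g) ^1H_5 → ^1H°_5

3

(a) allowed
(b) forbidden (parity, ΔL, ΔJ fail)
(c) forbidden (parity fails)
(d) forbidden (ΔL, ΔJ fail)
(e) allowed
(f) forbidden (ΔS fails)
(g) allowed
Total allowed: 3 of 7.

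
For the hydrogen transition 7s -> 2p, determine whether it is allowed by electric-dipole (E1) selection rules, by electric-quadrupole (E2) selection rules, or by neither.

E1

Δl = 1 − 0 = +1; l_i + l_f = 1.
E1 (Δl = ±1): satisfied.
E2 (Δl = 0,±2, l_i+l_f ≥ 2): not satisfied.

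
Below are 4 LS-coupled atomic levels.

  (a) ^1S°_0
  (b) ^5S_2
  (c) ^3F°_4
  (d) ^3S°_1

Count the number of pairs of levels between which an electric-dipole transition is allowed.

(a)–(b): forbidden (ΔS, ΔL, ΔJ).
(a)–(c): forbidden (parity, ΔS, ΔL, ΔJ).
(a)–(d): forbidden (parity, ΔS, ΔL).
(b)–(c): forbidden (ΔS, ΔL, ΔJ).
(b)–(d): forbidden (ΔS, ΔL).
(c)–(d): forbidden (parity, ΔL, ΔJ).
Allowed pairs: 0 of 6.

0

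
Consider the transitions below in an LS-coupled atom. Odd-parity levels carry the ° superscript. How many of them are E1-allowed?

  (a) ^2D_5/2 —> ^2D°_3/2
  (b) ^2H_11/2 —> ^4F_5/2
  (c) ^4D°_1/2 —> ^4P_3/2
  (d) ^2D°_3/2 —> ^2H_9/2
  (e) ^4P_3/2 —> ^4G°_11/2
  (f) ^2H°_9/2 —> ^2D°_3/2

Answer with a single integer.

2

(a) allowed
(b) forbidden (parity, ΔS, ΔL, ΔJ fail)
(c) allowed
(d) forbidden (ΔL, ΔJ fail)
(e) forbidden (ΔL, ΔJ fail)
(f) forbidden (parity, ΔL, ΔJ fail)
Total allowed: 2 of 6.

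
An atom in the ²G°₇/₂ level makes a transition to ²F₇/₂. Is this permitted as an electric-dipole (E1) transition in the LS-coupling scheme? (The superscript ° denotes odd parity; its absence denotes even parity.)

allowed

Initial level: S=1/2, L=4, J=7/2, parity odd. Final level: S=1/2, L=3, J=7/2, parity even.
Parity must change: odd → even — passes.
ΔS = 0: S: 1/2 → 1/2 — passes.
ΔL = 0, ±1 (not L=0↔0): L: 4 → 3, ΔL = -1 — passes.
ΔJ = 0, ±1 (not J=0↔0): J: 7/2 → 7/2, ΔJ = +0 — passes.
All four E1 rules are satisfied.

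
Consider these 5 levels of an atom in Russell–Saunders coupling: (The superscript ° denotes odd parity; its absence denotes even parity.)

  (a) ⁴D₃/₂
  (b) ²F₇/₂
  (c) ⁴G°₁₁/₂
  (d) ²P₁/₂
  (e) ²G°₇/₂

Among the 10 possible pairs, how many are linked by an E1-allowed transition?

1

(a)–(b): forbidden (parity, ΔS, ΔJ).
(a)–(c): forbidden (ΔL, ΔJ).
(a)–(d): forbidden (parity, ΔS).
(a)–(e): forbidden (ΔS, ΔL, ΔJ).
(b)–(c): forbidden (ΔS, ΔJ).
(b)–(d): forbidden (parity, ΔL, ΔJ).
(b)–(e): allowed.
(c)–(d): forbidden (ΔS, ΔL, ΔJ).
(c)–(e): forbidden (parity, ΔS, ΔJ).
(d)–(e): forbidden (ΔL, ΔJ).
Allowed pairs: 1 of 10.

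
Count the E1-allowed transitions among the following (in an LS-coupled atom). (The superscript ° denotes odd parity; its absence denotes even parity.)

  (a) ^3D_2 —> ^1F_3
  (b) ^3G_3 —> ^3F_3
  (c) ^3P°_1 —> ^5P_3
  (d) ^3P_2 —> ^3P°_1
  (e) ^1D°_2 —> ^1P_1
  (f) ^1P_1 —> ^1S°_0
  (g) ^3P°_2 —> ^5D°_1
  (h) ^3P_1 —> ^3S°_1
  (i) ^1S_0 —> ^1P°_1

5

(a) forbidden (parity, ΔS fail)
(b) forbidden (parity fails)
(c) forbidden (ΔS, ΔJ fail)
(d) allowed
(e) allowed
(f) allowed
(g) forbidden (parity, ΔS fail)
(h) allowed
(i) allowed
Total allowed: 5 of 9.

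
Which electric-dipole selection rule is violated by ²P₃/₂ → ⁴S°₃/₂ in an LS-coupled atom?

the ΔS = 0 rule

Parity must change: even → odd — passes.
ΔS = 0: S: 1/2 → 3/2 — fails.
ΔL = 0, ±1 (not L=0↔0): L: 1 → 0, ΔL = -1 — passes.
ΔJ = 0, ±1 (not J=0↔0): J: 3/2 → 3/2, ΔJ = +0 — passes.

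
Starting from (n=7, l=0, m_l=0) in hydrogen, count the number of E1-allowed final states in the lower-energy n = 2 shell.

3

E1 requires Δl = ±1, so l_f ∈ {-1, 1}; with 0 ≤ l_f ≤ n_f−1 = 1, the allowed l_f values are {1}.
For l_f = 1: m_f ∈ {m_i−1, m_i, m_i+1} ∩ [−1, 1] = {-1, 0, 1} → 3 states.
Total: 3.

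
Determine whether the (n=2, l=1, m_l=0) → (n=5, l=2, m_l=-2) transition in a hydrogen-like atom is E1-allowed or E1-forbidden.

Δl = 2 − 1 = +1; the E1 rule Δl = ±1 is passes.
m_l: 0 → -2 (Δm_l = -2). |Δm_l| ≤ 1 fails.
The transition is electric-dipole forbidden.

forbidden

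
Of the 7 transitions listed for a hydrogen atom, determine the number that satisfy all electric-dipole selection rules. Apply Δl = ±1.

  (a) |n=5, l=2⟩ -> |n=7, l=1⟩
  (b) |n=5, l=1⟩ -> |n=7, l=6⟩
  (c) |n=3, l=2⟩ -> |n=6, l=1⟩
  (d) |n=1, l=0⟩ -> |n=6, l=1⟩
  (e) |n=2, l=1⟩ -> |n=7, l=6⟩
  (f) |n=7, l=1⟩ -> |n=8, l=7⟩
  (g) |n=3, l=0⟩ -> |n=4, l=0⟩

(a) allowed
(b) forbidden — Δl = +5 (E1 requires Δl = ±1)
(c) allowed
(d) allowed
(e) forbidden — Δl = +5 (E1 requires Δl = ±1)
(f) forbidden — Δl = +6 (E1 requires Δl = ±1)
(g) forbidden — Δl = +0 (E1 requires Δl = ±1)
Total allowed: 3 of 7.

3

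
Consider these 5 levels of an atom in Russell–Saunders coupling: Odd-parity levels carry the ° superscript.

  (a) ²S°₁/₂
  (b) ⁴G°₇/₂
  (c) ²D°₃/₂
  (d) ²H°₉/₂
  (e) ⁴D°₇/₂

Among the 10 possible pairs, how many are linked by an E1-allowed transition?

(a)–(b): forbidden (parity, ΔS, ΔL, ΔJ).
(a)–(c): forbidden (parity, ΔL).
(a)–(d): forbidden (parity, ΔL, ΔJ).
(a)–(e): forbidden (parity, ΔS, ΔL, ΔJ).
(b)–(c): forbidden (parity, ΔS, ΔL, ΔJ).
(b)–(d): forbidden (parity, ΔS).
(b)–(e): forbidden (parity, ΔL).
(c)–(d): forbidden (parity, ΔL, ΔJ).
(c)–(e): forbidden (parity, ΔS, ΔJ).
(d)–(e): forbidden (parity, ΔS, ΔL).
Allowed pairs: 0 of 10.

0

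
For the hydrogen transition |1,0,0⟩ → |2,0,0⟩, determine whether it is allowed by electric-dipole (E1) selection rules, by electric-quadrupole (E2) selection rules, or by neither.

neither

Δl = 0 − 0 = +0; l_i + l_f = 0.
Δm_l = +0.
E1 (Δl = ±1, |Δm_l| ≤ 1): not satisfied.
E2 (Δl = 0,±2, l_i+l_f ≥ 2, |Δm_l| ≤ 2): not satisfied.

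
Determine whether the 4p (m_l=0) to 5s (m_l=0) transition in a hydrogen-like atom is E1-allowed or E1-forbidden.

Initial l = 1, final l = 0, so Δl = -1. E1 requires Δl = ±1: satisfied.
m_l: 0 → 0 (Δm_l = +0). |Δm_l| ≤ 1 satisfied.
All E1 selection rules are satisfied.

allowed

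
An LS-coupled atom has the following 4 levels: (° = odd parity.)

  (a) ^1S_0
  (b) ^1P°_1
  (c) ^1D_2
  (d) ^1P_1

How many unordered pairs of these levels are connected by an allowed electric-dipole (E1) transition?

(a)–(b): allowed.
(a)–(c): forbidden (parity, ΔL, ΔJ).
(a)–(d): forbidden (parity).
(b)–(c): allowed.
(b)–(d): allowed.
(c)–(d): forbidden (parity).
Allowed pairs: 3 of 6.

3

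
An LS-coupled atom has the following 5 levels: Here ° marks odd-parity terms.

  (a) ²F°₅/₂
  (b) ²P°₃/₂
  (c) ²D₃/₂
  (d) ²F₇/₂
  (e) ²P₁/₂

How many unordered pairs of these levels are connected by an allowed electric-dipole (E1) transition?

(a)–(b): forbidden (parity, ΔL).
(a)–(c): allowed.
(a)–(d): allowed.
(a)–(e): forbidden (ΔL, ΔJ).
(b)–(c): allowed.
(b)–(d): forbidden (ΔL, ΔJ).
(b)–(e): allowed.
(c)–(d): forbidden (parity, ΔJ).
(c)–(e): forbidden (parity).
(d)–(e): forbidden (parity, ΔL, ΔJ).
Allowed pairs: 4 of 10.

4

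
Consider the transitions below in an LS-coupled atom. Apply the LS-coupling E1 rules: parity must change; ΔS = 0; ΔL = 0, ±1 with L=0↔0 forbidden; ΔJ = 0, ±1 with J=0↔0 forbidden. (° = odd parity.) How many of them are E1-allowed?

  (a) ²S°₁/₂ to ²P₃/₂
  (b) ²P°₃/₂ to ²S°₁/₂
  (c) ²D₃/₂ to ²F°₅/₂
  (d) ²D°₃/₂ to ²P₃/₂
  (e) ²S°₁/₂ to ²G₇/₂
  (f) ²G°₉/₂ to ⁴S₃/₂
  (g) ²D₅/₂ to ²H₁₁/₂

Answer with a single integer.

3

(a) allowed
(b) forbidden (parity fails)
(c) allowed
(d) allowed
(e) forbidden (ΔL, ΔJ fail)
(f) forbidden (ΔS, ΔL, ΔJ fail)
(g) forbidden (parity, ΔL, ΔJ fail)
Total allowed: 3 of 7.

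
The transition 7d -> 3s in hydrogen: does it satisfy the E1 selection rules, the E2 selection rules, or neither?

Δl = 0 − 2 = -2; l_i + l_f = 2.
E1 (Δl = ±1): not satisfied.
E2 (Δl = 0,±2, l_i+l_f ≥ 2): satisfied.

E2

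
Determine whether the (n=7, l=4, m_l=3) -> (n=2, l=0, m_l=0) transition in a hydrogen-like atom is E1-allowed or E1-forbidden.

forbidden

Δl = 0 − 4 = -4; the E1 rule Δl = ±1 is ✗.
Δm_l = 0 − (3) = -3. E1 requires Δm_l = 0, ±1: ✗.
The transition is electric-dipole forbidden.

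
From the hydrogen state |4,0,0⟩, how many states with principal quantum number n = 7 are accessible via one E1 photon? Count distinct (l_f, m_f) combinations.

3

E1 requires Δl = ±1, so l_f ∈ {-1, 1}; with 0 ≤ l_f ≤ n_f−1 = 6, the allowed l_f values are {1}.
For l_f = 1: m_f ∈ {m_i−1, m_i, m_i+1} ∩ [−1, 1] = {-1, 0, 1} → 3 states.
Total: 3.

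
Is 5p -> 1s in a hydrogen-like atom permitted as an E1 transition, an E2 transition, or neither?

Δl = 0 − 1 = -1; l_i + l_f = 1.
E1 (Δl = ±1): satisfied.
E2 (Δl = 0,±2, l_i+l_f ≥ 2): not satisfied.

E1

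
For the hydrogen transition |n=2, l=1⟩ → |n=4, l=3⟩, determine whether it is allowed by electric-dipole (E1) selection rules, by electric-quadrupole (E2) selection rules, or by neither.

Δl = 3 − 1 = +2; l_i + l_f = 4.
E1 (Δl = ±1): not satisfied.
E2 (Δl = 0,±2, l_i+l_f ≥ 2): satisfied.

E2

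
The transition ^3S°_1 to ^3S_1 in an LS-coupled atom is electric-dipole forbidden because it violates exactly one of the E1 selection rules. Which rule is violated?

the L=0 ↔ L=0 exclusion

Initial level: S=1, L=0, J=1, parity odd. Final level: S=1, L=0, J=1, parity even.
Parity must change: odd → even — ✓.
ΔS = 0: S: 1 → 1 — ✓.
ΔL = 0, ±1 (not L=0↔0): L: 0 → 0, ΔL = +0 — ✗.
ΔJ = 0, ±1 (not J=0↔0): J: 1 → 1, ΔJ = +0 — ✓.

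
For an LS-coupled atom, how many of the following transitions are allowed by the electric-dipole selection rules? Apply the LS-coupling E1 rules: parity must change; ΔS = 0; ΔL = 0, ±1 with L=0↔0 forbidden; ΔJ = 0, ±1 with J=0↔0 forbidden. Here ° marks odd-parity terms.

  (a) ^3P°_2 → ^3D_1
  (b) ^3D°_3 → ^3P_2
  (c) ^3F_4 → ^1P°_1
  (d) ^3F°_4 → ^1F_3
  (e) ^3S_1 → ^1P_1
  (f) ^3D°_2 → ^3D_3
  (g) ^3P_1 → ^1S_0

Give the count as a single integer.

(a) allowed
(b) allowed
(c) forbidden (ΔS, ΔL, ΔJ fail)
(d) forbidden (ΔS fails)
(e) forbidden (parity, ΔS fail)
(f) allowed
(g) forbidden (parity, ΔS fail)
Total allowed: 3 of 7.

3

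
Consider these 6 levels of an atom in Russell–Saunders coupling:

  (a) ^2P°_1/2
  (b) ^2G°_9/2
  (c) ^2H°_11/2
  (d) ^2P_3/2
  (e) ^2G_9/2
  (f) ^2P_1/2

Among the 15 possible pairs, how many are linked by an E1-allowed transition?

4

(a)–(b): forbidden (parity, ΔL, ΔJ).
(a)–(c): forbidden (parity, ΔL, ΔJ).
(a)–(d): allowed.
(a)–(e): forbidden (ΔL, ΔJ).
(a)–(f): allowed.
(b)–(c): forbidden (parity).
(b)–(d): forbidden (ΔL, ΔJ).
(b)–(e): allowed.
(b)–(f): forbidden (ΔL, ΔJ).
(c)–(d): forbidden (ΔL, ΔJ).
(c)–(e): allowed.
(c)–(f): forbidden (ΔL, ΔJ).
(d)–(e): forbidden (parity, ΔL, ΔJ).
(d)–(f): forbidden (parity).
(e)–(f): forbidden (parity, ΔL, ΔJ).
Allowed pairs: 4 of 15.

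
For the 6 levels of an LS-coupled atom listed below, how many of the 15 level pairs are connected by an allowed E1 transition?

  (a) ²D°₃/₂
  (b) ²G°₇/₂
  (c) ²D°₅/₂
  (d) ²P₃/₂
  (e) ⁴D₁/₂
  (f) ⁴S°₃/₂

2

(a)–(b): forbidden (parity, ΔL, ΔJ).
(a)–(c): forbidden (parity).
(a)–(d): allowed.
(a)–(e): forbidden (ΔS).
(a)–(f): forbidden (parity, ΔS, ΔL).
(b)–(c): forbidden (parity, ΔL).
(b)–(d): forbidden (ΔL, ΔJ).
(b)–(e): forbidden (ΔS, ΔL, ΔJ).
(b)–(f): forbidden (parity, ΔS, ΔL, ΔJ).
(c)–(d): allowed.
(c)–(e): forbidden (ΔS, ΔJ).
(c)–(f): forbidden (parity, ΔS, ΔL).
(d)–(e): forbidden (parity, ΔS).
(d)–(f): forbidden (ΔS).
(e)–(f): forbidden (ΔL).
Allowed pairs: 2 of 15.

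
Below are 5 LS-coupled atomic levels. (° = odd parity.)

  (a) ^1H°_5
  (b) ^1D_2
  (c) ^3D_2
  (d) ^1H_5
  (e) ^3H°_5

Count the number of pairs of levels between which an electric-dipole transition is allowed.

1

(a)–(b): forbidden (ΔL, ΔJ).
(a)–(c): forbidden (ΔS, ΔL, ΔJ).
(a)–(d): allowed.
(a)–(e): forbidden (parity, ΔS).
(b)–(c): forbidden (parity, ΔS).
(b)–(d): forbidden (parity, ΔL, ΔJ).
(b)–(e): forbidden (ΔS, ΔL, ΔJ).
(c)–(d): forbidden (parity, ΔS, ΔL, ΔJ).
(c)–(e): forbidden (ΔL, ΔJ).
(d)–(e): forbidden (ΔS).
Allowed pairs: 1 of 10.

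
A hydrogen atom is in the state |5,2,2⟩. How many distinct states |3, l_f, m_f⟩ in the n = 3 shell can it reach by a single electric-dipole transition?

1

E1 requires Δl = ±1, so l_f ∈ {1, 3}; with 0 ≤ l_f ≤ n_f−1 = 2, the allowed l_f values are {1}.
For l_f = 1: m_f ∈ {m_i−1, m_i, m_i+1} ∩ [−1, 1] = {1} → 1 state.
Total: 1.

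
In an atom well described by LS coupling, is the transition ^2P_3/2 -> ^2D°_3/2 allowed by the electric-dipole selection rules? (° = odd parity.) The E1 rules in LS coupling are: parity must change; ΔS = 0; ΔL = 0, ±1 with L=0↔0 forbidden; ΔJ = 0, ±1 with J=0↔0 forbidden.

allowed

ΔJ = 0, ±1 (not J=0↔0): J: 3/2 → 3/2, ΔJ = +0 — passes.
ΔL = 0, ±1 (not L=0↔0): L: 1 → 2, ΔL = +1 — passes.
Parity must change: even → odd — passes.
ΔS = 0: S: 1/2 → 1/2 — passes.
All four E1 rules are satisfied.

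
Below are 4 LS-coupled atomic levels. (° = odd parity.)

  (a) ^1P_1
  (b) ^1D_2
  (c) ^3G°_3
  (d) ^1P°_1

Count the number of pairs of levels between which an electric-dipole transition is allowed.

2

(a)–(b): forbidden (parity).
(a)–(c): forbidden (ΔS, ΔL, ΔJ).
(a)–(d): allowed.
(b)–(c): forbidden (ΔS, ΔL).
(b)–(d): allowed.
(c)–(d): forbidden (parity, ΔS, ΔL, ΔJ).
Allowed pairs: 2 of 6.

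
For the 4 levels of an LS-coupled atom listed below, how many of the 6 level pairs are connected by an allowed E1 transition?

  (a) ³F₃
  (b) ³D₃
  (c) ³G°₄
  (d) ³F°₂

3

(a)–(b): forbidden (parity).
(a)–(c): allowed.
(a)–(d): allowed.
(b)–(c): forbidden (ΔL).
(b)–(d): allowed.
(c)–(d): forbidden (parity, ΔJ).
Allowed pairs: 3 of 6.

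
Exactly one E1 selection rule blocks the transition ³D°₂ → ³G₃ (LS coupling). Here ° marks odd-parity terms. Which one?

Initial level: S=1, L=2, J=2, parity odd. Final level: S=1, L=4, J=3, parity even.
Parity must change: odd → even — passes.
ΔS = 0: S: 1 → 1 — passes.
ΔL = 0, ±1 (not L=0↔0): L: 2 → 4, ΔL = +2 — fails.
ΔJ = 0, ±1 (not J=0↔0): J: 2 → 3, ΔJ = +1 — passes.

the ΔL = 0, ±1 rule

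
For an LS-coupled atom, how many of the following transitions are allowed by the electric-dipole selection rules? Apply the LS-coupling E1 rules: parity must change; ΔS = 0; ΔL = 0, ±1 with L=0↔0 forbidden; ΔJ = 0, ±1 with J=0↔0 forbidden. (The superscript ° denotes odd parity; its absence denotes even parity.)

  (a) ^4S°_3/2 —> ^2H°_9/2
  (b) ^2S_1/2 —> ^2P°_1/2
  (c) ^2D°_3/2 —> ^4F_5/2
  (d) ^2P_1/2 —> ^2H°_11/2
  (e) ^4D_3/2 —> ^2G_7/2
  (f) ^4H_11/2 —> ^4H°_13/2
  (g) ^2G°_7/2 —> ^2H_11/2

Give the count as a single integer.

2

(a) forbidden (parity, ΔS, ΔL, ΔJ fail)
(b) allowed
(c) forbidden (ΔS fails)
(d) forbidden (ΔL, ΔJ fail)
(e) forbidden (parity, ΔS, ΔL, ΔJ fail)
(f) allowed
(g) forbidden (ΔJ fails)
Total allowed: 2 of 7.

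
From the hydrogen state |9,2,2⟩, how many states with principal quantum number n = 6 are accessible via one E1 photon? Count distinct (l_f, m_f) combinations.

E1 requires Δl = ±1, so l_f ∈ {1, 3}; with 0 ≤ l_f ≤ n_f−1 = 5, the allowed l_f values are {1, 3}.
For l_f = 1: m_f ∈ {m_i−1, m_i, m_i+1} ∩ [−1, 1] = {1} → 1 state.
For l_f = 3: m_f ∈ {m_i−1, m_i, m_i+1} ∩ [−3, 3] = {1, 2, 3} → 3 states.
Total: 4.

4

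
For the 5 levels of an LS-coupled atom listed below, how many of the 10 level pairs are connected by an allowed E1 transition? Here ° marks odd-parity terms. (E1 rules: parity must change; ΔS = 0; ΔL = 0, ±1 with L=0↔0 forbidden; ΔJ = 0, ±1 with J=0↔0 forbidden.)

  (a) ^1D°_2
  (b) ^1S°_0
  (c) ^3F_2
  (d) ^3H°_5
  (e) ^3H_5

1

(a)–(b): forbidden (parity, ΔL, ΔJ).
(a)–(c): forbidden (ΔS).
(a)–(d): forbidden (parity, ΔS, ΔL, ΔJ).
(a)–(e): forbidden (ΔS, ΔL, ΔJ).
(b)–(c): forbidden (ΔS, ΔL, ΔJ).
(b)–(d): forbidden (parity, ΔS, ΔL, ΔJ).
(b)–(e): forbidden (ΔS, ΔL, ΔJ).
(c)–(d): forbidden (ΔL, ΔJ).
(c)–(e): forbidden (parity, ΔL, ΔJ).
(d)–(e): allowed.
Allowed pairs: 1 of 10.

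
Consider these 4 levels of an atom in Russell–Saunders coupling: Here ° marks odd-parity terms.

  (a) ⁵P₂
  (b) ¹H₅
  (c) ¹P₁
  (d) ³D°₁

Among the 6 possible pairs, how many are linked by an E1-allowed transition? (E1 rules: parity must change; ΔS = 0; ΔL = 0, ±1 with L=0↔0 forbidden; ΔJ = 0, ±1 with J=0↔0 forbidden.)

0

(a)–(b): forbidden (parity, ΔS, ΔL, ΔJ).
(a)–(c): forbidden (parity, ΔS).
(a)–(d): forbidden (ΔS).
(b)–(c): forbidden (parity, ΔL, ΔJ).
(b)–(d): forbidden (ΔS, ΔL, ΔJ).
(c)–(d): forbidden (ΔS).
Allowed pairs: 0 of 6.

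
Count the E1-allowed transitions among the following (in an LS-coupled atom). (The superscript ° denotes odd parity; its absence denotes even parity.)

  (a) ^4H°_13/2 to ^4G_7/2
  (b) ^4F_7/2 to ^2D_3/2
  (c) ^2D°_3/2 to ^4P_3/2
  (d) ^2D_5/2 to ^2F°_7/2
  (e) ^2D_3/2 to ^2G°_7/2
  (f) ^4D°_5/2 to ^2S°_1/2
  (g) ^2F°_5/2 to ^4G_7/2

1

(a) forbidden (ΔJ fails)
(b) forbidden (parity, ΔS, ΔJ fail)
(c) forbidden (ΔS fails)
(d) allowed
(e) forbidden (ΔL, ΔJ fail)
(f) forbidden (parity, ΔS, ΔL, ΔJ fail)
(g) forbidden (ΔS fails)
Total allowed: 1 of 7.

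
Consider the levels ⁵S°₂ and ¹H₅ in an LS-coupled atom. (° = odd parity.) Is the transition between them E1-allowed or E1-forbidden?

Parity must change: odd → even — ✓.
ΔS = 0: S: 2 → 0 — ✗.
ΔL = 0, ±1 (not L=0↔0): L: 0 → 5, ΔL = +5 — ✗.
ΔJ = 0, ±1 (not J=0↔0): J: 2 → 5, ΔJ = +3 — ✗.
Rule(s) violated: ΔS, ΔL, ΔJ.

forbidden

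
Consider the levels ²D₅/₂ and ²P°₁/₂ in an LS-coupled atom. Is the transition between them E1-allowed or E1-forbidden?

Reading off the term symbols: S 1/2→1/2, L 2→1, J 5/2→1/2, parity even→odd.
ΔJ = 0, ±1 (not J=0↔0): J: 5/2 → 1/2, ΔJ = -2 — ✗.
ΔL = 0, ±1 (not L=0↔0): L: 2 → 1, ΔL = -1 — ✓.
ΔS = 0: S: 1/2 → 1/2 — ✓.
Parity must change: even → odd — ✓.
Rule(s) violated: ΔJ.

forbidden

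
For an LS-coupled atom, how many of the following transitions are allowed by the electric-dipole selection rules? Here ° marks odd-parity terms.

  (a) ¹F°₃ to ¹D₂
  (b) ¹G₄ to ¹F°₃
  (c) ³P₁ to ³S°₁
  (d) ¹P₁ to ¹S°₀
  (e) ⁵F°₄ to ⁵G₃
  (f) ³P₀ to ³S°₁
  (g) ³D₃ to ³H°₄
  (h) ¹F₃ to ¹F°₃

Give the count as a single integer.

7

(a) allowed
(b) allowed
(c) allowed
(d) allowed
(e) allowed
(f) allowed
(g) forbidden (ΔL fails)
(h) allowed
Total allowed: 7 of 8.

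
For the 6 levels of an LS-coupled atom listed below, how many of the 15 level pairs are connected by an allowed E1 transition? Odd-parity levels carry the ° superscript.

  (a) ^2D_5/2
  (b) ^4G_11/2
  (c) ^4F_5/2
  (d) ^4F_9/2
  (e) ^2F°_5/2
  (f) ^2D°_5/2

2

(a)–(b): forbidden (parity, ΔS, ΔL, ΔJ).
(a)–(c): forbidden (parity, ΔS).
(a)–(d): forbidden (parity, ΔS, ΔJ).
(a)–(e): allowed.
(a)–(f): allowed.
(b)–(c): forbidden (parity, ΔJ).
(b)–(d): forbidden (parity).
(b)–(e): forbidden (ΔS, ΔJ).
(b)–(f): forbidden (ΔS, ΔL, ΔJ).
(c)–(d): forbidden (parity, ΔJ).
(c)–(e): forbidden (ΔS).
(c)–(f): forbidden (ΔS).
(d)–(e): forbidden (ΔS, ΔJ).
(d)–(f): forbidden (ΔS, ΔJ).
(e)–(f): forbidden (parity).
Allowed pairs: 2 of 15.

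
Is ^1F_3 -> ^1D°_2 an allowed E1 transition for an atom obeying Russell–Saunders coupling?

allowed

Initial level: S=0, L=3, J=3, parity even. Final level: S=0, L=2, J=2, parity odd.
Parity must change: even → odd — satisfied.
ΔS = 0: S: 0 → 0 — satisfied.
ΔL = 0, ±1 (not L=0↔0): L: 3 → 2, ΔL = -1 — satisfied.
ΔJ = 0, ±1 (not J=0↔0): J: 3 → 2, ΔJ = -1 — satisfied.
All four E1 rules are satisfied.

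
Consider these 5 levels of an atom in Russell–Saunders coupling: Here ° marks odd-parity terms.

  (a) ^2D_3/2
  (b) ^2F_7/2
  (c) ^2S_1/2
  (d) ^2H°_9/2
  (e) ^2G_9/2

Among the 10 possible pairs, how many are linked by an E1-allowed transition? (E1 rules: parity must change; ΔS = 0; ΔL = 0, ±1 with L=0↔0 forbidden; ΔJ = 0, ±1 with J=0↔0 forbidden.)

(a)–(b): forbidden (parity, ΔJ).
(a)–(c): forbidden (parity, ΔL).
(a)–(d): forbidden (ΔL, ΔJ).
(a)–(e): forbidden (parity, ΔL, ΔJ).
(b)–(c): forbidden (parity, ΔL, ΔJ).
(b)–(d): forbidden (ΔL).
(b)–(e): forbidden (parity).
(c)–(d): forbidden (ΔL, ΔJ).
(c)–(e): forbidden (parity, ΔL, ΔJ).
(d)–(e): allowed.
Allowed pairs: 1 of 10.

1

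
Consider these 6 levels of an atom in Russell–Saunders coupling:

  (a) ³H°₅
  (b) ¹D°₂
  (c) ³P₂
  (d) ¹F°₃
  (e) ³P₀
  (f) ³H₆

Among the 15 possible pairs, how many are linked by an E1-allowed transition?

(a)–(b): forbidden (parity, ΔS, ΔL, ΔJ).
(a)–(c): forbidden (ΔL, ΔJ).
(a)–(d): forbidden (parity, ΔS, ΔL, ΔJ).
(a)–(e): forbidden (ΔL, ΔJ).
(a)–(f): allowed.
(b)–(c): forbidden (ΔS).
(b)–(d): forbidden (parity).
(b)–(e): forbidden (ΔS, ΔJ).
(b)–(f): forbidden (ΔS, ΔL, ΔJ).
(c)–(d): forbidden (ΔS, ΔL).
(c)–(e): forbidden (parity, ΔJ).
(c)–(f): forbidden (parity, ΔL, ΔJ).
(d)–(e): forbidden (ΔS, ΔL, ΔJ).
(d)–(f): forbidden (ΔS, ΔL, ΔJ).
(e)–(f): forbidden (parity, ΔL, ΔJ).
Allowed pairs: 1 of 15.

1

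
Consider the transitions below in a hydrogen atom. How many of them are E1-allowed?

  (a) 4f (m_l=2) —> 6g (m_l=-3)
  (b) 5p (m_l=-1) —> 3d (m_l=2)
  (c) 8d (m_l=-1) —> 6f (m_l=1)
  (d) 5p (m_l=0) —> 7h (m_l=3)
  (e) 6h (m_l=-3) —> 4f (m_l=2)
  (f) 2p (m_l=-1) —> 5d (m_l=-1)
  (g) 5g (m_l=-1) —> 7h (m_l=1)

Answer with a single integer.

1

(a) forbidden — Δm_l = -5 (E1 requires Δm_l = 0, ±1)
(b) forbidden — Δm_l = +3 (E1 requires Δm_l = 0, ±1)
(c) forbidden — Δm_l = +2 (E1 requires Δm_l = 0, ±1)
(d) forbidden — Δl = +4 (E1 requires Δl = ±1); Δm_l = +3 (E1 requires Δm_l = 0, ±1)
(e) forbidden — Δl = -2 (E1 requires Δl = ±1); Δm_l = +5 (E1 requires Δm_l = 0, ±1)
(f) allowed
(g) forbidden — Δm_l = +2 (E1 requires Δm_l = 0, ±1)
Total allowed: 1 of 7.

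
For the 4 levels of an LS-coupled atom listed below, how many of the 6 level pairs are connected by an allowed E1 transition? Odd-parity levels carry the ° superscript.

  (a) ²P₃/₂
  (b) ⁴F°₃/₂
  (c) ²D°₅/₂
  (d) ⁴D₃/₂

(a)–(b): forbidden (ΔS, ΔL).
(a)–(c): allowed.
(a)–(d): forbidden (parity, ΔS).
(b)–(c): forbidden (parity, ΔS).
(b)–(d): allowed.
(c)–(d): forbidden (ΔS).
Allowed pairs: 2 of 6.

2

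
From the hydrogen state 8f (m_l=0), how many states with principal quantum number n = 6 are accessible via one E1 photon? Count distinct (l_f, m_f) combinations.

E1 requires Δl = ±1, so l_f ∈ {2, 4}; with 0 ≤ l_f ≤ n_f−1 = 5, the allowed l_f values are {2, 4}.
For l_f = 2: m_f ∈ {m_i−1, m_i, m_i+1} ∩ [−2, 2] = {-1, 0, 1} → 3 states.
For l_f = 4: m_f ∈ {m_i−1, m_i, m_i+1} ∩ [−4, 4] = {-1, 0, 1} → 3 states.
Total: 6.

6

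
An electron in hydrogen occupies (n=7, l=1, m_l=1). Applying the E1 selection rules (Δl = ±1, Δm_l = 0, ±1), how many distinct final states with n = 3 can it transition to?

4

E1 requires Δl = ±1, so l_f ∈ {0, 2}; with 0 ≤ l_f ≤ n_f−1 = 2, the allowed l_f values are {0, 2}.
For l_f = 0: m_f ∈ {m_i−1, m_i, m_i+1} ∩ [−0, 0] = {0} → 1 state.
For l_f = 2: m_f ∈ {m_i−1, m_i, m_i+1} ∩ [−2, 2] = {0, 1, 2} → 3 states.
Total: 4.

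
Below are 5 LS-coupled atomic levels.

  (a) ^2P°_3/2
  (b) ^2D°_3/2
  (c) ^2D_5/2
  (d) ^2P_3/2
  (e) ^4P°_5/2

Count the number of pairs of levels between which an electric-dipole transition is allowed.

4

(a)–(b): forbidden (parity).
(a)–(c): allowed.
(a)–(d): allowed.
(a)–(e): forbidden (parity, ΔS).
(b)–(c): allowed.
(b)–(d): allowed.
(b)–(e): forbidden (parity, ΔS).
(c)–(d): forbidden (parity).
(c)–(e): forbidden (ΔS).
(d)–(e): forbidden (ΔS).
Allowed pairs: 4 of 10.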